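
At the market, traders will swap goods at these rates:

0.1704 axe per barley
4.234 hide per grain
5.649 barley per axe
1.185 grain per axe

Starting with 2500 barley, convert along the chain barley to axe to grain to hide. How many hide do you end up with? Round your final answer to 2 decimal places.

2137.37

2500 barley × 0.1704 = 426 axe
426 axe × 1.185 = 504.81 grain
504.81 grain × 4.234 = 2137.36554 hide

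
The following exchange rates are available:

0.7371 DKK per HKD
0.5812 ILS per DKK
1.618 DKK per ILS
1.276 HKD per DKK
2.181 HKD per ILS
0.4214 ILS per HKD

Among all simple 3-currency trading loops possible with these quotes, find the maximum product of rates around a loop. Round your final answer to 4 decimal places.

0.9343

DKK→ILS→HKD→DKK: 0.5812 × 2.181 × 0.7371 = 0.93435
DKK→HKD→ILS→DKK: 1.276 × 0.4214 × 1.618 = 0.87001
Maximum is DKK→ILS→HKD→DKK at 0.9343; no arbitrage — every cycle loses value.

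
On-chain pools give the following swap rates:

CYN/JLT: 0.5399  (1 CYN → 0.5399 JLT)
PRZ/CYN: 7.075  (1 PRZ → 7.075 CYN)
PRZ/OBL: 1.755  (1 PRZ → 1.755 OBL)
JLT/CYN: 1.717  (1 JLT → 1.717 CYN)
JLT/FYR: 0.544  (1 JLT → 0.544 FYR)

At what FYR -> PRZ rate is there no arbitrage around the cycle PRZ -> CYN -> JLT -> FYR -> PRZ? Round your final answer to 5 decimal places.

0.48124

Known legs of the cycle: 7.075 × 0.5399 × 0.544 = 2.07796712
For no arbitrage the full-cycle product must be 1, so the missing rate is 1 / 2.07796712 ≈ 0.4812396.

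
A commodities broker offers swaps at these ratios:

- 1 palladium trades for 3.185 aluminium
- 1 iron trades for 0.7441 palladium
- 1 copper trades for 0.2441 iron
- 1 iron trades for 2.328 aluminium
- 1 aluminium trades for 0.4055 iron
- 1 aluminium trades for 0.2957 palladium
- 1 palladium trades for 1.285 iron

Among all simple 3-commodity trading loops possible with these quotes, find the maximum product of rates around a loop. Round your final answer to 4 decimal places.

aluminium→iron→palladium→aluminium: 0.4055 × 0.7441 × 3.185 = 0.96102
aluminium→palladium→iron→aluminium: 0.2957 × 1.285 × 2.328 = 0.88458
Maximum is aluminium→iron→palladium→aluminium at 0.9610; no arbitrage — every cycle loses value.

0.9610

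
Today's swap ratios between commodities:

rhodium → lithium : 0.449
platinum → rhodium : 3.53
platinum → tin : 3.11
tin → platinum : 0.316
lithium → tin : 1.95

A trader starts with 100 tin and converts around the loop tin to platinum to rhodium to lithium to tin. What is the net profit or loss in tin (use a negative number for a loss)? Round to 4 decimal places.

-2.3341

100 tin × 0.316 = 31.6 platinum
31.6 platinum × 3.53 = 111.548 rhodium
111.548 rhodium × 0.449 = 50.085052 lithium
50.085052 lithium × 1.95 = 97.6658514 tin
Net change: 97.6658514 − 100 = -2.3341486 tin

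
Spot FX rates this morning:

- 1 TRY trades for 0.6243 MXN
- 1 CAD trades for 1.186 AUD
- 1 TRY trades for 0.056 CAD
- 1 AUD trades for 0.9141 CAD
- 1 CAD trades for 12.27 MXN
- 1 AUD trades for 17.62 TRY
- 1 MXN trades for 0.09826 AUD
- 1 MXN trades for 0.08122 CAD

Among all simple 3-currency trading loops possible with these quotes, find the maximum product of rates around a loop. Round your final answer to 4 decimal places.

1.1702

TRY→CAD→AUD→TRY: 0.056 × 1.186 × 17.62 = 1.17025
MXN→AUD→CAD→MXN: 0.09826 × 0.9141 × 12.27 = 1.10208
TRY→MXN→AUD→TRY: 0.6243 × 0.09826 × 17.62 = 1.08088
Maximum is TRY→CAD→AUD→TRY at 1.1702; arbitrage exists.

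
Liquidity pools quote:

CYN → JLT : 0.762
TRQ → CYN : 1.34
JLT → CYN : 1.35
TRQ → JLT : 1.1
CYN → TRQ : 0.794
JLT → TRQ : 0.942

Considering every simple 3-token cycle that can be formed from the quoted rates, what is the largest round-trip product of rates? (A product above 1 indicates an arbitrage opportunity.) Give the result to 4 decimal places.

JLT→CYN→TRQ→JLT: 1.35 × 0.794 × 1.1 = 1.17909
JLT→TRQ→CYN→JLT: 0.942 × 1.34 × 0.762 = 0.96186
Maximum is JLT→CYN→TRQ→JLT at 1.1791; arbitrage exists.

1.1791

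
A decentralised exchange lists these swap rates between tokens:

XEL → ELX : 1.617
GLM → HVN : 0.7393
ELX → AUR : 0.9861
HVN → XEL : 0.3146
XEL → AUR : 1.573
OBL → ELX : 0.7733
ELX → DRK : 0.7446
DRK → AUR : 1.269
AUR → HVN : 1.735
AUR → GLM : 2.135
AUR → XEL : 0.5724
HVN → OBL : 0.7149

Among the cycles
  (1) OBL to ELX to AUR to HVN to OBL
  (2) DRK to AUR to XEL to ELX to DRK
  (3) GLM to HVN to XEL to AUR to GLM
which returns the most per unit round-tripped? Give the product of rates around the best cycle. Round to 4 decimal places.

0.9458

(1) 0.7733 × 0.9861 × 1.735 × 0.7149 = 0.94583
(2) 1.269 × 0.5724 × 1.617 × 0.7446 = 0.87457
(3) 0.7393 × 0.3146 × 1.573 × 2.135 = 0.78110
Highest is cycle (1) at 0.9458 (≤1, no arbitrage).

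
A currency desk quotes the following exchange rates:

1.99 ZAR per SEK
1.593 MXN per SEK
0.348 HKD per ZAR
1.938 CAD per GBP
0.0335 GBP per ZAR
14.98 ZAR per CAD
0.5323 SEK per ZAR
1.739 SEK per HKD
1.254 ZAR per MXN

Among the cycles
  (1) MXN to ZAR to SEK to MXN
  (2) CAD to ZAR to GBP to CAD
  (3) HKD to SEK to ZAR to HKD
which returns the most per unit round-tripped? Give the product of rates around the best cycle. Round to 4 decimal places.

(1) 1.254 × 0.5323 × 1.593 = 1.06333
(2) 14.98 × 0.0335 × 1.938 = 0.97255
(3) 1.739 × 1.99 × 0.348 = 1.20429
Highest is cycle (3) at 1.2043 (>1, arbitrage).

1.2043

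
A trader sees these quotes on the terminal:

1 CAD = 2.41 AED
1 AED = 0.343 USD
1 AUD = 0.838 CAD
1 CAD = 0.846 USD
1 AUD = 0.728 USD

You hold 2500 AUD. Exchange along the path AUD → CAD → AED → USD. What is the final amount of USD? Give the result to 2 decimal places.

1731.79

2500 AUD × 0.838 = 2095 CAD
2095 CAD × 2.41 = 5048.95 AED
5048.95 AED × 0.343 = 1731.78985 USD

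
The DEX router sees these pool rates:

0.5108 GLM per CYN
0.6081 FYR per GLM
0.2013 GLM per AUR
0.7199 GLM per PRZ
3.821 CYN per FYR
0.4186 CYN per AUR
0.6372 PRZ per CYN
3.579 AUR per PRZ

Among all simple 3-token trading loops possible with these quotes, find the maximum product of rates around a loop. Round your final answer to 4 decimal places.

1.1869

GLM→FYR→CYN→GLM: 0.6081 × 3.821 × 0.5108 = 1.18687
AUR→CYN→PRZ→AUR: 0.4186 × 0.6372 × 3.579 = 0.95463
Maximum is GLM→FYR→CYN→GLM at 1.1869; arbitrage exists.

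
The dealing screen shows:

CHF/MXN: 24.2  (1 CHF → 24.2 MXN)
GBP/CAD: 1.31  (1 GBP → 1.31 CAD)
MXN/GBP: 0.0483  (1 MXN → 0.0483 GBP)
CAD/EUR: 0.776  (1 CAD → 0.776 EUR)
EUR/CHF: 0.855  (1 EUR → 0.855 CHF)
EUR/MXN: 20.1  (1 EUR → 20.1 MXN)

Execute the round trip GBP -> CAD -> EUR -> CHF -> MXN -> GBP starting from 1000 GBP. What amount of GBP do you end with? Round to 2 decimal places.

1015.92

1000 GBP × 1.31 = 1310 CAD
1310 CAD × 0.776 = 1016.56 EUR
1016.56 EUR × 0.855 = 869.1588 CHF
869.1588 CHF × 24.2 = 21033.64296 MXN
21033.64296 MXN × 0.0483 = 1015.924954968 GBP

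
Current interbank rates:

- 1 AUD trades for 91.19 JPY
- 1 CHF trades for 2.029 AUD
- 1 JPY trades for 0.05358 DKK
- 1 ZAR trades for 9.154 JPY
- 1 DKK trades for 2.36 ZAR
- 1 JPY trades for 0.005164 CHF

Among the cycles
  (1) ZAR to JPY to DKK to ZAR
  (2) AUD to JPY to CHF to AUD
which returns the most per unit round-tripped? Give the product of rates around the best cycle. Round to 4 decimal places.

1.1575

(1) 9.154 × 0.05358 × 2.36 = 1.15751
(2) 91.19 × 0.005164 × 2.029 = 0.95547
Highest is cycle (1) at 1.1575 (>1, arbitrage).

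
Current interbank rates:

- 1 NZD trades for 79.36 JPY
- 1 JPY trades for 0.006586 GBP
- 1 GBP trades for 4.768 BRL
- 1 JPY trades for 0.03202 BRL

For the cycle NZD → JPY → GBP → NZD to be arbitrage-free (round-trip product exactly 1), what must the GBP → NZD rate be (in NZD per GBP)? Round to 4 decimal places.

1.9133

Known legs of the cycle: 79.36 × 0.006586 = 0.52266496
For no arbitrage the full-cycle product must be 1, so the missing rate is 1 / 0.52266496 ≈ 1.913272.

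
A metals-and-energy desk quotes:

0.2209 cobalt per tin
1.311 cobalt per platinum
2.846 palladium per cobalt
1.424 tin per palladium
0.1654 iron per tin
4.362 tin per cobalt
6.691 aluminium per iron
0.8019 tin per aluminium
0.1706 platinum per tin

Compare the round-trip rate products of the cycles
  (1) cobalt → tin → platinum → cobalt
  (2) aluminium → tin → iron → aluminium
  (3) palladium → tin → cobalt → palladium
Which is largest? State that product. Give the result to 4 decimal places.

0.9756

(1) 4.362 × 0.1706 × 1.311 = 0.97559
(2) 0.8019 × 0.1654 × 6.691 = 0.88746
(3) 1.424 × 0.2209 × 2.846 = 0.89524
Highest is cycle (1) at 0.9756 (≤1, no arbitrage).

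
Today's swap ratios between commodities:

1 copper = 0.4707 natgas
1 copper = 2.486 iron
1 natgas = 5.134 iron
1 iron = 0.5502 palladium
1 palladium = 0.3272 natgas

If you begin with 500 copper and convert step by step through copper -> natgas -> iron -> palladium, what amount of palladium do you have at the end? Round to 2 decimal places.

664.80

500 copper × 0.4707 = 235.35 natgas
235.35 natgas × 5.134 = 1208.2869 iron
1208.2869 iron × 0.5502 = 664.79945238 palladium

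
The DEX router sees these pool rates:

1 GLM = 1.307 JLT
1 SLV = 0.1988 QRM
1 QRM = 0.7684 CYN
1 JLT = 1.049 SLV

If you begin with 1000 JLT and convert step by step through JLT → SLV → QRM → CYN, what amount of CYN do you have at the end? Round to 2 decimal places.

160.24

1000 JLT × 1.049 = 1049 SLV
1049 SLV × 0.1988 = 208.5412 QRM
208.5412 QRM × 0.7684 = 160.24305808 CYN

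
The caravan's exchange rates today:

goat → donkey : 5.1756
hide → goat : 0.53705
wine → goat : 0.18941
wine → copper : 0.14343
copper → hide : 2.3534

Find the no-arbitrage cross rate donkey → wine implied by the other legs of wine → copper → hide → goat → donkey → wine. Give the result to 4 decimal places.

1.0658

Known legs of the cycle: 0.14343 × 2.3534 × 0.53705 × 5.1756 = 0.93823401222510876
For no arbitrage the full-cycle product must be 1, so the missing rate is 1 / 0.93823401222510876 ≈ 1.065832.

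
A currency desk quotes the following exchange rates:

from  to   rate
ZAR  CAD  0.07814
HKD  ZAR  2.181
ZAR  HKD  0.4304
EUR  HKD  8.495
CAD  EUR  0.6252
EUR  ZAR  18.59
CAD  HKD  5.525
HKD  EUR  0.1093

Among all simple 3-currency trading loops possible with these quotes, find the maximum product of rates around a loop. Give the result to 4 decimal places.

0.9416

HKD→ZAR→CAD→HKD: 2.181 × 0.07814 × 5.525 = 0.94159
ZAR→CAD→EUR→ZAR: 0.07814 × 0.6252 × 18.59 = 0.90818
HKD→EUR→ZAR→HKD: 0.1093 × 18.59 × 0.4304 = 0.87452
Maximum is HKD→ZAR→CAD→HKD at 0.9416; no arbitrage — every cycle loses value.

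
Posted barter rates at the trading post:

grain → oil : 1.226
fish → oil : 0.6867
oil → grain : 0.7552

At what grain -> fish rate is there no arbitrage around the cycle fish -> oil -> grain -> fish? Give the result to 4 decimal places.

1.9283

Known legs of the cycle: 0.6867 × 0.7552 = 0.51859584
For no arbitrage the full-cycle product must be 1, so the missing rate is 1 / 0.51859584 ≈ 1.928284.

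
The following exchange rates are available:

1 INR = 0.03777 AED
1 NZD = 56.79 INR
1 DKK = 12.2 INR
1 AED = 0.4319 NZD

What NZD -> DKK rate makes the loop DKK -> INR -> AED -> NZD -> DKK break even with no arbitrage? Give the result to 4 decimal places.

5.0247

Known legs of the cycle: 12.2 × 0.03777 × 0.4319 = 0.1990169286
For no arbitrage the full-cycle product must be 1, so the missing rate is 1 / 0.1990169286 ≈ 5.024698.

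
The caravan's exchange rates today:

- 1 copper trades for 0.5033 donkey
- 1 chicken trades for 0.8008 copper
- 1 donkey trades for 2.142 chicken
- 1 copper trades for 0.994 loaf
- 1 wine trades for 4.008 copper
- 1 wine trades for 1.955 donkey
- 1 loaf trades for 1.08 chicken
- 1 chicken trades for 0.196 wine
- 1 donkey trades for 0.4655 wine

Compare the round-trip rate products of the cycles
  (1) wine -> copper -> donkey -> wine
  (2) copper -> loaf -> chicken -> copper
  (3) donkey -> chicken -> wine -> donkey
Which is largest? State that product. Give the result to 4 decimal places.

(1) 4.008 × 0.5033 × 0.4655 = 0.93902
(2) 0.994 × 1.08 × 0.8008 = 0.85967
(3) 2.142 × 0.196 × 1.955 = 0.82077
Highest is cycle (1) at 0.9390 (≤1, no arbitrage).

0.9390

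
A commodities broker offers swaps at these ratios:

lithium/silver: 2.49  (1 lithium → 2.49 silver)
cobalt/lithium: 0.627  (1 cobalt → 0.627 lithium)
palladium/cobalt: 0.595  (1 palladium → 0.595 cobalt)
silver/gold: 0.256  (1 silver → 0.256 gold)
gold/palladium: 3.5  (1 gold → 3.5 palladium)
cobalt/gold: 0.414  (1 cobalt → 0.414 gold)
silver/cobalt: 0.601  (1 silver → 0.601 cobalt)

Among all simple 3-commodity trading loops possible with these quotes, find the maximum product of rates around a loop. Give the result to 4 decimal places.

silver→cobalt→lithium→silver: 0.601 × 0.627 × 2.49 = 0.93830
gold→palladium→cobalt→gold: 3.5 × 0.595 × 0.414 = 0.86216
Maximum is silver→cobalt→lithium→silver at 0.9383; no arbitrage — every cycle loses value.

0.9383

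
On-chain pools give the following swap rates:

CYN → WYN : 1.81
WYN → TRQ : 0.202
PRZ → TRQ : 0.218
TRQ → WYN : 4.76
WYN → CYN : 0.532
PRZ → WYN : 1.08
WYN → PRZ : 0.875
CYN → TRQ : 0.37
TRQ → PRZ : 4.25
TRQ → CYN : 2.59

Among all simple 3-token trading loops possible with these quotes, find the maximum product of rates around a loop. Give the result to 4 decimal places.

0.9470

CYN→WYN→TRQ→CYN: 1.81 × 0.202 × 2.59 = 0.94696
CYN→TRQ→WYN→CYN: 0.37 × 4.76 × 0.532 = 0.93696
PRZ→WYN→TRQ→PRZ: 1.08 × 0.202 × 4.25 = 0.92718
PRZ→TRQ→WYN→PRZ: 0.218 × 4.76 × 0.875 = 0.90797
Maximum is CYN→WYN→TRQ→CYN at 0.9470; no arbitrage — every cycle loses value.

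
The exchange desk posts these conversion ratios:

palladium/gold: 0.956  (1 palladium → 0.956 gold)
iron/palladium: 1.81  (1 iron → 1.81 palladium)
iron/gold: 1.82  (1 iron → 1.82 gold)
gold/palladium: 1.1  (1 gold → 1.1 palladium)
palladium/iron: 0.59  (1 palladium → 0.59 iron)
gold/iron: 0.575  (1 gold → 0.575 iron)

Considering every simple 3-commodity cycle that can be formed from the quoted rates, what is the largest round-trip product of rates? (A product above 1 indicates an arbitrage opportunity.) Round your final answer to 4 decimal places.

1.1812

gold→palladium→iron→gold: 1.1 × 0.59 × 1.82 = 1.18118
gold→iron→palladium→gold: 0.575 × 1.81 × 0.956 = 0.99496
Maximum is gold→palladium→iron→gold at 1.1812; arbitrage exists.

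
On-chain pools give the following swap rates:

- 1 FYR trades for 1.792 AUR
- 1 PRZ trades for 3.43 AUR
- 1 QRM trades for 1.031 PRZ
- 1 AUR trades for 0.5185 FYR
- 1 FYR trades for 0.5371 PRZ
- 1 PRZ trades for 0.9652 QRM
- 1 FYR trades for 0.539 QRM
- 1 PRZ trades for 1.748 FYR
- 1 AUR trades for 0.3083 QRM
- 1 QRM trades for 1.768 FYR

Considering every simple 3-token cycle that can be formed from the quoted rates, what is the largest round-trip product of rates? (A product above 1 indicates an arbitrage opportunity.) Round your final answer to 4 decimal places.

QRM→PRZ→AUR→QRM: 1.031 × 3.43 × 0.3083 = 1.09025
QRM→FYR→AUR→QRM: 1.768 × 1.792 × 0.3083 = 0.97677
QRM→PRZ→FYR→QRM: 1.031 × 1.748 × 0.539 = 0.97138
AUR→FYR→PRZ→AUR: 0.5185 × 0.5371 × 3.43 = 0.95521
QRM→FYR→PRZ→QRM: 1.768 × 0.5371 × 0.9652 = 0.91655
Maximum is QRM→PRZ→AUR→QRM at 1.0903; arbitrage exists.

1.0903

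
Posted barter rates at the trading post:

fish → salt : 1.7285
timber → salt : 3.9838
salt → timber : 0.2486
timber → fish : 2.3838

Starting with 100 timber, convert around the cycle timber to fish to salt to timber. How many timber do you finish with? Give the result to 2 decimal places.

102.43

100 timber × 2.3838 = 238.38 fish
238.38 fish × 1.7285 = 412.03983 salt
412.03983 salt × 0.2486 = 102.433101738 timber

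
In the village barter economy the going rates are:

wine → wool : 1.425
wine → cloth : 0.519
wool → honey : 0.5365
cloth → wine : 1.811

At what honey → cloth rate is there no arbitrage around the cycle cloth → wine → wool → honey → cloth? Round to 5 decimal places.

Known legs of the cycle: 1.811 × 1.425 × 0.5365 = 1.3845321375
For no arbitrage the full-cycle product must be 1, so the missing rate is 1 / 1.3845321375 ≈ 0.7222656.

0.72227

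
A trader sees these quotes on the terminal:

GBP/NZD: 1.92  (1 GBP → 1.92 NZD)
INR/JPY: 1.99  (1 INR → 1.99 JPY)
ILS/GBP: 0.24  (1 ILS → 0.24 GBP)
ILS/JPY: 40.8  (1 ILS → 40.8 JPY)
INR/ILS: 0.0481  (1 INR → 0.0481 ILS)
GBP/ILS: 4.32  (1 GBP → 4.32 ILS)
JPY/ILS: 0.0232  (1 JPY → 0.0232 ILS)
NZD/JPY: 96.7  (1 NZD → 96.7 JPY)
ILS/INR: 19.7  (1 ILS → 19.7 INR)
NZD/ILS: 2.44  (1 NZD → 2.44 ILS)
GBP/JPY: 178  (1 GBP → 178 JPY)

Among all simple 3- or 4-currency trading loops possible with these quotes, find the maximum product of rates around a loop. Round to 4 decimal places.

NZD→ILS→GBP→NZD: 2.44 × 0.24 × 1.92 = 1.12435
NZD→JPY→ILS→GBP→NZD: 96.7 × 0.0232 × 0.24 × 1.92 = 1.03378
GBP→JPY→ILS→GBP: 178 × 0.0232 × 0.24 = 0.99110
INR→JPY→ILS→INR: 1.99 × 0.0232 × 19.7 = 0.90951
Maximum is NZD→ILS→GBP→NZD at 1.1244; arbitrage exists.

1.1244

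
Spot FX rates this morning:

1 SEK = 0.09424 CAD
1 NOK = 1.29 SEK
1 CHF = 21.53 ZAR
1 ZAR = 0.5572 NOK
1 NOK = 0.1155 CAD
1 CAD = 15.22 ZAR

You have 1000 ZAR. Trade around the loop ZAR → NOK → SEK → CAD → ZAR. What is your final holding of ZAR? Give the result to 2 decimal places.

1030.98

1000 ZAR × 0.5572 = 557.2 NOK
557.2 NOK × 1.29 = 718.788 SEK
718.788 SEK × 0.09424 = 67.73858112 CAD
67.73858112 CAD × 15.22 = 1030.9812046464 ZAR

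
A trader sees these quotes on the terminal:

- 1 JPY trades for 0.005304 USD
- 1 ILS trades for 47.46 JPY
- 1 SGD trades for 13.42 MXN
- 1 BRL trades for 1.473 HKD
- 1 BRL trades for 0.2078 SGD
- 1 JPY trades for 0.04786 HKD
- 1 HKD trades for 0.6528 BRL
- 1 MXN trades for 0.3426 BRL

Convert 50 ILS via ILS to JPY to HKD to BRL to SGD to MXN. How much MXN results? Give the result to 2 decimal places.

206.75

50 ILS × 47.46 = 2373 JPY
2373 JPY × 0.04786 = 113.57178 HKD
113.57178 HKD × 0.6528 = 74.139657984 BRL
74.139657984 BRL × 0.2078 = 15.4062209290752 SGD
15.4062209290752 SGD × 13.42 = 206.751484868189184 MXN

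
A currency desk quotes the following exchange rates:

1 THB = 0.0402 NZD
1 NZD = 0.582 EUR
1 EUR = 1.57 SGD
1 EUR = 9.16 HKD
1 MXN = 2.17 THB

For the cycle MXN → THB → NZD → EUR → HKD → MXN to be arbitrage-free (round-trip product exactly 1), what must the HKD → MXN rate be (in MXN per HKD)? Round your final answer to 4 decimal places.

2.1503

Known legs of the cycle: 2.17 × 0.0402 × 0.582 × 9.16 = 0.46505492208
For no arbitrage the full-cycle product must be 1, so the missing rate is 1 / 0.46505492208 ≈ 2.150284.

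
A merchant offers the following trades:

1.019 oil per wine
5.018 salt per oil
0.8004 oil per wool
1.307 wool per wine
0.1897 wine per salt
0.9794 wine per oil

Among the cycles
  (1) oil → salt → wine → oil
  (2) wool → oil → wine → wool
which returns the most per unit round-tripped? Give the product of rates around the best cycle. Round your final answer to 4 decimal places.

(1) 5.018 × 0.1897 × 1.019 = 0.97000
(2) 0.8004 × 0.9794 × 1.307 = 1.02457
Highest is cycle (2) at 1.0246 (>1, arbitrage).

1.0246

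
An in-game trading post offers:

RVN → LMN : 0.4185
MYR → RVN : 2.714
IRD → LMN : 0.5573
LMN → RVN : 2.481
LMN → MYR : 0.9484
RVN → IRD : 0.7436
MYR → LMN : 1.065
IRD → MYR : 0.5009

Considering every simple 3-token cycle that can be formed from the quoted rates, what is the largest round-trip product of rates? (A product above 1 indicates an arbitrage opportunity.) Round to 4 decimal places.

1.0772

LMN→MYR→RVN→LMN: 0.9484 × 2.714 × 0.4185 = 1.07720
LMN→RVN→IRD→LMN: 2.481 × 0.7436 × 0.5573 = 1.02815
MYR→RVN→IRD→MYR: 2.714 × 0.7436 × 0.5009 = 1.01088
Maximum is LMN→MYR→RVN→LMN at 1.0772; arbitrage exists.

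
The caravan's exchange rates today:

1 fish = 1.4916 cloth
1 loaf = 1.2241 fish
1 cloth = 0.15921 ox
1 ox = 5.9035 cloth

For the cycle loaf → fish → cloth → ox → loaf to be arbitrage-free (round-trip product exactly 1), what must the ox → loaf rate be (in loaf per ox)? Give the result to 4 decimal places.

3.4400

Known legs of the cycle: 1.2241 × 1.4916 × 0.15921 = 0.2906963742276
For no arbitrage the full-cycle product must be 1, so the missing rate is 1 / 0.2906963742276 ≈ 3.440015.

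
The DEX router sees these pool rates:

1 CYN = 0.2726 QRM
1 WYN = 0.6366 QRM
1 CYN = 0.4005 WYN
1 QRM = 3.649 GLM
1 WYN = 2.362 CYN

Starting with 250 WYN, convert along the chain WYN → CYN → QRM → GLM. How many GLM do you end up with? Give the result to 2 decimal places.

587.38

250 WYN × 2.362 = 590.5 CYN
590.5 CYN × 0.2726 = 160.9703 QRM
160.9703 QRM × 3.649 = 587.3806247 GLM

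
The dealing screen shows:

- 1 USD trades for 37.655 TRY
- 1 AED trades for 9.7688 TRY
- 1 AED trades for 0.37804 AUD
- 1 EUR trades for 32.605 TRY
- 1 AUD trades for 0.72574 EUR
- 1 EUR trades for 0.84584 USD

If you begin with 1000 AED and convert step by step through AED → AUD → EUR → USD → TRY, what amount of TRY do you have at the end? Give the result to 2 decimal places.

1000 AED × 0.37804 = 378.04 AUD
378.04 AUD × 0.72574 = 274.3587496 EUR
274.3587496 EUR × 0.84584 = 232.063604761664 USD
232.063604761664 USD × 37.655 = 8738.35503730045792 TRY

8738.36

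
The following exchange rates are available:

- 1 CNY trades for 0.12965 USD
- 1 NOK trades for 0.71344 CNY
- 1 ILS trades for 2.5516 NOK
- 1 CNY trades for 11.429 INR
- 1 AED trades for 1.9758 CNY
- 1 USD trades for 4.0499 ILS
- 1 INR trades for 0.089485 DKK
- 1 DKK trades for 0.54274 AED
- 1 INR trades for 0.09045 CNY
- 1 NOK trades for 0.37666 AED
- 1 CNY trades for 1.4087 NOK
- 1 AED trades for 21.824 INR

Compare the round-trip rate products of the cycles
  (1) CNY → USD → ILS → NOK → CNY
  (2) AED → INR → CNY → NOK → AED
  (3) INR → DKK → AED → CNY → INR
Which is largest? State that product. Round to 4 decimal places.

1.0967

(1) 0.12965 × 4.0499 × 2.5516 × 0.71344 = 0.95584
(2) 21.824 × 0.09045 × 1.4087 × 0.37666 = 1.04740
(3) 0.089485 × 0.54274 × 1.9758 × 11.429 = 1.09671
Highest is cycle (3) at 1.0967 (>1, arbitrage).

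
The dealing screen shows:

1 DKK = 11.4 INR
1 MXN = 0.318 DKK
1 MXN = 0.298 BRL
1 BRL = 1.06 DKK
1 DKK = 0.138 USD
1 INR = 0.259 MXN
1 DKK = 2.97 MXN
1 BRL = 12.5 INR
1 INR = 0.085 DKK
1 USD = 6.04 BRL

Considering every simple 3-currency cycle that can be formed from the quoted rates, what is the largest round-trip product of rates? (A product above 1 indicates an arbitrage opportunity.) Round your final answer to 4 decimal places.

INR→MXN→BRL→INR: 0.259 × 0.298 × 12.5 = 0.96478
INR→MXN→DKK→INR: 0.259 × 0.318 × 11.4 = 0.93893
DKK→MXN→BRL→DKK: 2.97 × 0.298 × 1.06 = 0.93816
USD→BRL→DKK→USD: 6.04 × 1.06 × 0.138 = 0.88353
Maximum is INR→MXN→BRL→INR at 0.9648; no arbitrage — every cycle loses value.

0.9648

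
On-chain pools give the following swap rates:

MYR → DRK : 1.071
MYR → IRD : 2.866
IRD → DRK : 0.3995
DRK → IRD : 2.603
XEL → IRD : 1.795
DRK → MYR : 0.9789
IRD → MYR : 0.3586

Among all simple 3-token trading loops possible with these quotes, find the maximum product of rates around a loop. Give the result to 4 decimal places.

1.1208

MYR→IRD→DRK→MYR: 2.866 × 0.3995 × 0.9789 = 1.12081
MYR→DRK→IRD→MYR: 1.071 × 2.603 × 0.3586 = 0.99971
Maximum is MYR→IRD→DRK→MYR at 1.1208; arbitrage exists.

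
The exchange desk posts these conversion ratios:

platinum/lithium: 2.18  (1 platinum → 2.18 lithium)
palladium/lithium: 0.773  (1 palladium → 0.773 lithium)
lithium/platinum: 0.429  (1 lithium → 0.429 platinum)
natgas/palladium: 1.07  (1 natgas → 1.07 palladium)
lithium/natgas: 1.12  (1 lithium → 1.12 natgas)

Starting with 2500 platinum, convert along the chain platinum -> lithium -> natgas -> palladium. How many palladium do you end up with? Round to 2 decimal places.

6531.28

2500 platinum × 2.18 = 5450 lithium
5450 lithium × 1.12 = 6104 natgas
6104 natgas × 1.07 = 6531.28 palladium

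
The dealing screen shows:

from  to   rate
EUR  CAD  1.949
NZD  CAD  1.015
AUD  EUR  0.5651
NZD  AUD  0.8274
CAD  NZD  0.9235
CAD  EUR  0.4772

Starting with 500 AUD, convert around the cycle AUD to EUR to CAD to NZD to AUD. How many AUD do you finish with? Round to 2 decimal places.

500 AUD × 0.5651 = 282.55 EUR
282.55 EUR × 1.949 = 550.68995 CAD
550.68995 CAD × 0.9235 = 508.562168825 NZD
508.562168825 NZD × 0.8274 = 420.784338485805 AUD

420.78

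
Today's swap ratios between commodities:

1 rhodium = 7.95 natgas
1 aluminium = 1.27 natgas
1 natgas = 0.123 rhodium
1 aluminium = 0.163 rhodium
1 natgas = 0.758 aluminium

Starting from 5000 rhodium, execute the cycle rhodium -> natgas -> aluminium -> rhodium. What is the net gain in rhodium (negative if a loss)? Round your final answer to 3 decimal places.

5000 rhodium × 7.95 = 39750 natgas
39750 natgas × 0.758 = 30130.5 aluminium
30130.5 aluminium × 0.163 = 4911.2715 rhodium
Net change: 4911.2715 − 5000 = -88.7285 rhodium

-88.729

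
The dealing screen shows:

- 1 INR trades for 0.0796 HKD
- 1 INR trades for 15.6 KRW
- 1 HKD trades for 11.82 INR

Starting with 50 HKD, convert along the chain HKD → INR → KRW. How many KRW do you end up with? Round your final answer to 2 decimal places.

9219.60

50 HKD × 11.82 = 591 INR
591 INR × 15.6 = 9219.6 KRW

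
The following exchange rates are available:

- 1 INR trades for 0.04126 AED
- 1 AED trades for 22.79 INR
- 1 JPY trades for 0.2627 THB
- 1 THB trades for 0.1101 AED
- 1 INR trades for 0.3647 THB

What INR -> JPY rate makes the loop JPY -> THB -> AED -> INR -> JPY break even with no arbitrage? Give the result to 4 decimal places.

Known legs of the cycle: 0.2627 × 0.1101 × 22.79 = 0.6591613233
For no arbitrage the full-cycle product must be 1, so the missing rate is 1 / 0.6591613233 ≈ 1.517079.

1.5171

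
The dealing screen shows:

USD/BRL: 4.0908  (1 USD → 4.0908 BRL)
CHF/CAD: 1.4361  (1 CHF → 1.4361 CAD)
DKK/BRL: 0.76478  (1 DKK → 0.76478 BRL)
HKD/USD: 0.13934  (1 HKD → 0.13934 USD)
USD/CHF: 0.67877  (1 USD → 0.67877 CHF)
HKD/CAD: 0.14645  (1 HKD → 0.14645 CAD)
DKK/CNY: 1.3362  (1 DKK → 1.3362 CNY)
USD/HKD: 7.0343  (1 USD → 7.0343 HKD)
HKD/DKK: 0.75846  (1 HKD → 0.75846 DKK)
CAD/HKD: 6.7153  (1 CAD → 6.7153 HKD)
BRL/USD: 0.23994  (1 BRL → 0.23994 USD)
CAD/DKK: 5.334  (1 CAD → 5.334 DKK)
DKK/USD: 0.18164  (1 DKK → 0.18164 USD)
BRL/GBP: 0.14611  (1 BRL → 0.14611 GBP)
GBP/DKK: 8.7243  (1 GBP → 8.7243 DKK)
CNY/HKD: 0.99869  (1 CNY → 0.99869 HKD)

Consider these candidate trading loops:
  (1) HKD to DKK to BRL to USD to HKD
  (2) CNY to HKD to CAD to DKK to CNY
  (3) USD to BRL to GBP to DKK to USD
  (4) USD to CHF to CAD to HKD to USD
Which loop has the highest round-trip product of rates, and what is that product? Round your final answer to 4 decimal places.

(1) 0.75846 × 0.76478 × 0.23994 × 7.0343 = 0.97902
(2) 0.99869 × 0.14645 × 5.334 × 1.3362 = 1.04242
(3) 4.0908 × 0.14611 × 8.7243 × 0.18164 = 0.94718
(4) 0.67877 × 1.4361 × 6.7153 × 0.13934 = 0.91211
Highest is cycle (2) at 1.0424 (>1, arbitrage).

1.0424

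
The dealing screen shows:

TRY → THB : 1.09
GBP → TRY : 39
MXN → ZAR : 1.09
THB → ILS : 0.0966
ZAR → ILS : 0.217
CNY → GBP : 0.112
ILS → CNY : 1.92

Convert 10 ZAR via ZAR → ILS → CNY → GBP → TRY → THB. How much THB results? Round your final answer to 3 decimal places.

10 ZAR × 0.217 = 2.17 ILS
2.17 ILS × 1.92 = 4.1664 CNY
4.1664 CNY × 0.112 = 0.4666368 GBP
0.4666368 GBP × 39 = 18.1988352 TRY
18.1988352 TRY × 1.09 = 19.836730368 THB

19.837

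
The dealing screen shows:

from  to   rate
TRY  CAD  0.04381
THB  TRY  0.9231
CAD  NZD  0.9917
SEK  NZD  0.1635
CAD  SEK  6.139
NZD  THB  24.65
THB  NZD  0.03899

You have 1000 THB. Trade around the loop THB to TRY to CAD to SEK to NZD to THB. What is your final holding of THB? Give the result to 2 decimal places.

1000 THB × 0.9231 = 923.1 TRY
923.1 TRY × 0.04381 = 40.441011 CAD
40.441011 CAD × 6.139 = 248.267366529 SEK
248.267366529 SEK × 0.1635 = 40.5917144274915 NZD
40.5917144274915 NZD × 24.65 = 1000.585760637665475 THB

1000.59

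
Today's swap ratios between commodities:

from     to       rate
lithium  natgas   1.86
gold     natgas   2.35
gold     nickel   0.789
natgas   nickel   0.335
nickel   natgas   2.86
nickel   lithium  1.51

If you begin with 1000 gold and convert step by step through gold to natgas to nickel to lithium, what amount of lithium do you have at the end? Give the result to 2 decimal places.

1000 gold × 2.35 = 2350 natgas
2350 natgas × 0.335 = 787.25 nickel
787.25 nickel × 1.51 = 1188.7475 lithium

1188.75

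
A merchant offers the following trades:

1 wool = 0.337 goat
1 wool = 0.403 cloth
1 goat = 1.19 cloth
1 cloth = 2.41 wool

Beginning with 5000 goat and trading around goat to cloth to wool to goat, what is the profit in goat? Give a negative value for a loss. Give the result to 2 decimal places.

-167.59

5000 goat × 1.19 = 5950 cloth
5950 cloth × 2.41 = 14339.5 wool
14339.5 wool × 0.337 = 4832.4115 goat
Net change: 4832.4115 − 5000 = -167.5885 goat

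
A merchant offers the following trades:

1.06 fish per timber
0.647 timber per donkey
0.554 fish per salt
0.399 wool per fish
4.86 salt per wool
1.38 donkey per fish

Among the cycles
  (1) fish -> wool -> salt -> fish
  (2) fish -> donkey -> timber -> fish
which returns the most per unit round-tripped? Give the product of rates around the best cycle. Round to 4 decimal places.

1.0743

(1) 0.399 × 4.86 × 0.554 = 1.07428
(2) 1.38 × 0.647 × 1.06 = 0.94643
Highest is cycle (1) at 1.0743 (>1, arbitrage).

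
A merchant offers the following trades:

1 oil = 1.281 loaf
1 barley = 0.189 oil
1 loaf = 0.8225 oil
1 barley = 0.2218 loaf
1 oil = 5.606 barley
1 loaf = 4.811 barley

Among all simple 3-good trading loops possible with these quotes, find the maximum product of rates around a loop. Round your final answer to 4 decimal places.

1.1648

barley→oil→loaf→barley: 0.189 × 1.281 × 4.811 = 1.16479
barley→loaf→oil→barley: 0.2218 × 0.8225 × 5.606 = 1.02271
Maximum is barley→oil→loaf→barley at 1.1648; arbitrage exists.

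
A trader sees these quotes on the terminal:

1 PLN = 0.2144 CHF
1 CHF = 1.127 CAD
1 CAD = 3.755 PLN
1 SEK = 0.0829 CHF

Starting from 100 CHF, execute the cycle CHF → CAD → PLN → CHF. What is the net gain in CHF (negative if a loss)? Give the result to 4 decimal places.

100 CHF × 1.127 = 112.7 CAD
112.7 CAD × 3.755 = 423.1885 PLN
423.1885 PLN × 0.2144 = 90.7316144 CHF
Net change: 90.7316144 − 100 = -9.2683856 CHF

-9.2684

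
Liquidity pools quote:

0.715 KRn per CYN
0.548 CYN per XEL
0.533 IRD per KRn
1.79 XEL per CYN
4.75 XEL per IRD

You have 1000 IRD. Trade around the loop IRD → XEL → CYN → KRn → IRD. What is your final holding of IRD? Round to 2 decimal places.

1000 IRD × 4.75 = 4750 XEL
4750 XEL × 0.548 = 2603 CYN
2603 CYN × 0.715 = 1861.145 KRn
1861.145 KRn × 0.533 = 991.990285 IRD

991.99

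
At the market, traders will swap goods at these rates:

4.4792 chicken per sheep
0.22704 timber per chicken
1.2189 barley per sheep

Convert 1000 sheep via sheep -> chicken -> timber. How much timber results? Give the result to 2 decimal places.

1016.96

1000 sheep × 4.4792 = 4479.2 chicken
4479.2 chicken × 0.22704 = 1016.957568 timber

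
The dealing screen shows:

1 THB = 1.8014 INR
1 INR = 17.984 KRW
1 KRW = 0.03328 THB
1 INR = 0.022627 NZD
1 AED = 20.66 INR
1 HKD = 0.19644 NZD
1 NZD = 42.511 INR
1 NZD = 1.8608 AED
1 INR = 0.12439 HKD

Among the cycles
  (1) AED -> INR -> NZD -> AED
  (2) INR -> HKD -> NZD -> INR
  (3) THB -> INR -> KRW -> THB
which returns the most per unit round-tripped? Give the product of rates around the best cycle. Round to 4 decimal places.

(1) 20.66 × 0.022627 × 1.8608 = 0.86988
(2) 0.12439 × 0.19644 × 42.511 = 1.03876
(3) 1.8014 × 17.984 × 0.03328 = 1.07815
Highest is cycle (3) at 1.0782 (>1, arbitrage).

1.0782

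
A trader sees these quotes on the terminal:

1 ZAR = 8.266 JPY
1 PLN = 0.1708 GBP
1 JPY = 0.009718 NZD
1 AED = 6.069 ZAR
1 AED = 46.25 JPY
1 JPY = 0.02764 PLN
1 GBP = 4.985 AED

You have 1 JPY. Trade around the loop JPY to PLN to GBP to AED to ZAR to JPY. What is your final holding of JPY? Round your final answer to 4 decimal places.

1.1806

1 JPY × 0.02764 = 0.02764 PLN
0.02764 PLN × 0.1708 = 0.004720912 GBP
0.004720912 GBP × 4.985 = 0.02353374632 AED
0.02353374632 AED × 6.069 = 0.14282630641608 ZAR
0.14282630641608 ZAR × 8.266 = 1.18060224883531728 JPY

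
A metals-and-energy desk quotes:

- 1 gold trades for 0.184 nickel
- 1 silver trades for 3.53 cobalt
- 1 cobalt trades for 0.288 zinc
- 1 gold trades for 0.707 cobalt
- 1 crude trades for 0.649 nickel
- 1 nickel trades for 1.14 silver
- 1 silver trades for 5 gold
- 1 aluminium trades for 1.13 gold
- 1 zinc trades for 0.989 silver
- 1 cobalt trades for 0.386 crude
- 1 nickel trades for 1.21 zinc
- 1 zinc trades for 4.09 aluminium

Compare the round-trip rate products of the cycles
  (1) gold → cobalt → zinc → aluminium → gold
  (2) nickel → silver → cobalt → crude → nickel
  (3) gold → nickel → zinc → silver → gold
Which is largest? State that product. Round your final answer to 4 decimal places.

1.1010

(1) 0.707 × 0.288 × 4.09 × 1.13 = 0.94105
(2) 1.14 × 3.53 × 0.386 × 0.649 = 1.00812
(3) 0.184 × 1.21 × 0.989 × 5 = 1.10095
Highest is cycle (3) at 1.1010 (>1, arbitrage).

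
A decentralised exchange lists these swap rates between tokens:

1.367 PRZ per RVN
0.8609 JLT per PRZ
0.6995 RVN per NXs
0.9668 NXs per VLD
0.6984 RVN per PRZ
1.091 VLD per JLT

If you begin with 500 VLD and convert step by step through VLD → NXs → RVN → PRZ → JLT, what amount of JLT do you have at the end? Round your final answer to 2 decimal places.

397.94

500 VLD × 0.9668 = 483.4 NXs
483.4 NXs × 0.6995 = 338.1383 RVN
338.1383 RVN × 1.367 = 462.2350561 PRZ
462.2350561 PRZ × 0.8609 = 397.93815979649 JLT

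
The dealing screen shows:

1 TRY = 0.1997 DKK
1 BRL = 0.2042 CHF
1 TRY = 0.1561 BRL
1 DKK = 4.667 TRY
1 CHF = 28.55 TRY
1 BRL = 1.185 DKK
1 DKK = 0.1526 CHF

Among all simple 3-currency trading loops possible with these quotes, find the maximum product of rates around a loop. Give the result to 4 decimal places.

CHF→TRY→BRL→CHF: 28.55 × 0.1561 × 0.2042 = 0.91005
CHF→TRY→DKK→CHF: 28.55 × 0.1997 × 0.1526 = 0.87004
BRL→DKK→TRY→BRL: 1.185 × 4.667 × 0.1561 = 0.86329
Maximum is CHF→TRY→BRL→CHF at 0.9100; no arbitrage — every cycle loses value.

0.9100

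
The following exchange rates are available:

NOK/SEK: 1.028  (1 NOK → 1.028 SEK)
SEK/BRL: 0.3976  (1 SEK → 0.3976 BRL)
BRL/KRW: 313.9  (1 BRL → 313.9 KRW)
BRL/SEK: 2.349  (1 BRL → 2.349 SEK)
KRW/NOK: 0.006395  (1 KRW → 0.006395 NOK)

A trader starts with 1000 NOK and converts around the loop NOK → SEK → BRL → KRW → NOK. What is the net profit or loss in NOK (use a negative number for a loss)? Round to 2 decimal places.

-179.51

1000 NOK × 1.028 = 1028 SEK
1028 SEK × 0.3976 = 408.7328 BRL
408.7328 BRL × 313.9 = 128301.22592 KRW
128301.22592 KRW × 0.006395 = 820.4863397584 NOK
Net change: 820.4863397584 − 1000 = -179.5136602416 NOK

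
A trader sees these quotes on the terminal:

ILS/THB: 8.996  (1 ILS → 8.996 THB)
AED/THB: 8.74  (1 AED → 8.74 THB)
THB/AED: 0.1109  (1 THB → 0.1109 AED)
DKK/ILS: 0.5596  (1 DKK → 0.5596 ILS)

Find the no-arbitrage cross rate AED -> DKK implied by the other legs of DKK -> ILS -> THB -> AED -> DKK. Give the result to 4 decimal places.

1.7912

Known legs of the cycle: 0.5596 × 8.996 × 0.1109 = 0.55828852144
For no arbitrage the full-cycle product must be 1, so the missing rate is 1 / 0.55828852144 ≈ 1.791189.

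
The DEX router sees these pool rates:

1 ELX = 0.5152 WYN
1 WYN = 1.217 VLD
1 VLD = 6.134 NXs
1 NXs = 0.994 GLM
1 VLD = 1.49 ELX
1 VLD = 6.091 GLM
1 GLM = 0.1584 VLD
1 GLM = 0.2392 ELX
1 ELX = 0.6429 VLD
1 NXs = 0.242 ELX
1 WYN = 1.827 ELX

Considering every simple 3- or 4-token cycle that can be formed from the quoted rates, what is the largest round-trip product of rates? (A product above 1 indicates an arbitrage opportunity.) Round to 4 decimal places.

VLD→NXs→GLM→VLD: 6.134 × 0.994 × 0.1584 = 0.96580
VLD→NXs→ELX→VLD: 6.134 × 0.242 × 0.6429 = 0.95434
VLD→NXs→GLM→ELX→VLD: 6.134 × 0.994 × 0.2392 × 0.6429 = 0.93764
VLD→GLM→ELX→VLD: 6.091 × 0.2392 × 0.6429 = 0.93668
VLD→ELX→WYN→VLD: 1.49 × 0.5152 × 1.217 = 0.93423
VLD→NXs→ELX→WYN→VLD: 6.134 × 0.242 × 0.5152 × 1.217 = 0.93073
VLD→GLM→ELX→WYN→VLD: 6.091 × 0.2392 × 0.5152 × 1.217 = 0.91352
Maximum is VLD→NXs→GLM→VLD at 0.9658; no arbitrage — every cycle loses value.

0.9658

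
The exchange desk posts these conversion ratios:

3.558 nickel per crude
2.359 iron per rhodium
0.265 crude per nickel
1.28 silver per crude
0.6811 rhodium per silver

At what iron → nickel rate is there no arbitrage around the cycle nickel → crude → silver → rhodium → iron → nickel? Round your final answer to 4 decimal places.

1.8349

Known legs of the cycle: 0.265 × 1.28 × 0.6811 × 2.359 = 0.54499769408
For no arbitrage the full-cycle product must be 1, so the missing rate is 1 / 0.54499769408 ≈ 1.834870.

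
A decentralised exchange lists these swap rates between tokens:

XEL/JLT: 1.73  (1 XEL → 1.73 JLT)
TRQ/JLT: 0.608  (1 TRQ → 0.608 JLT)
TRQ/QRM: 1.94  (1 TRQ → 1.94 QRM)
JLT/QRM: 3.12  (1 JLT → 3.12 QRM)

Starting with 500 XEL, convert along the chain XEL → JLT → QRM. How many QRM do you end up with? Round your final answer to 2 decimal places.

2698.80

500 XEL × 1.73 = 865 JLT
865 JLT × 3.12 = 2698.8 QRM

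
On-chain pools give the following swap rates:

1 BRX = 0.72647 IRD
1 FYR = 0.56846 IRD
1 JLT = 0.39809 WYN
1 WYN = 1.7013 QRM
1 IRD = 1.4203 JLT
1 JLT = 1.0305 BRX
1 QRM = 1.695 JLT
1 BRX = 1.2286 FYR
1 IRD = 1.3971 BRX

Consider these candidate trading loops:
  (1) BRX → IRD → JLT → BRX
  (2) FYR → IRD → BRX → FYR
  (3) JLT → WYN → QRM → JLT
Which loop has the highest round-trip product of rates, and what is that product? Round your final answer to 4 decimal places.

(1) 0.72647 × 1.4203 × 1.0305 = 1.06328
(2) 0.56846 × 1.3971 × 1.2286 = 0.97575
(3) 0.39809 × 1.7013 × 1.695 = 1.14797
Highest is cycle (3) at 1.1480 (>1, arbitrage).

1.1480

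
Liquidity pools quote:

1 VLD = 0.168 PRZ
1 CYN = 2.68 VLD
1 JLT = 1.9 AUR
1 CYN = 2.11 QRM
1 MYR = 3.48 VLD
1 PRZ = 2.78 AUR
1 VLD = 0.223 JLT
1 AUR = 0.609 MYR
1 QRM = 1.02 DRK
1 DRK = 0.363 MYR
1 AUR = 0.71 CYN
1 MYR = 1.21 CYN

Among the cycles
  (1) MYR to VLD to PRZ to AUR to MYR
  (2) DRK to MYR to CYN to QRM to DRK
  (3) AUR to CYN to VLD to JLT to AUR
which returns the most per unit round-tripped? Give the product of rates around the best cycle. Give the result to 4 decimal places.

0.9898

(1) 3.48 × 0.168 × 2.78 × 0.609 = 0.98981
(2) 0.363 × 1.21 × 2.11 × 1.02 = 0.94531
(3) 0.71 × 2.68 × 0.223 × 1.9 = 0.80622
Highest is cycle (1) at 0.9898 (≤1, no arbitrage).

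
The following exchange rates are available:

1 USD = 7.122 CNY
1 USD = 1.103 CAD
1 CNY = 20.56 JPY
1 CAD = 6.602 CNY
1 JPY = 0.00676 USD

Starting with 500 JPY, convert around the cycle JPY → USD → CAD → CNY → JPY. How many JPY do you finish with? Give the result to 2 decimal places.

506.05

500 JPY × 0.00676 = 3.38 USD
3.38 USD × 1.103 = 3.72814 CAD
3.72814 CAD × 6.602 = 24.61318028 CNY
24.61318028 CNY × 20.56 = 506.0469865568 JPY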